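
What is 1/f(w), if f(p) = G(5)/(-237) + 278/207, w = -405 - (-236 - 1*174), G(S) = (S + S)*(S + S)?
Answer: 16353/15062 ≈ 1.0857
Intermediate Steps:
G(S) = 4*S**2 (G(S) = (2*S)*(2*S) = 4*S**2)
w = 5 (w = -405 - (-236 - 174) = -405 - 1*(-410) = -405 + 410 = 5)
f(p) = 15062/16353 (f(p) = (4*5**2)/(-237) + 278/207 = (4*25)*(-1/237) + 278*(1/207) = 100*(-1/237) + 278/207 = -100/237 + 278/207 = 15062/16353)
1/f(w) = 1/(15062/16353) = 16353/15062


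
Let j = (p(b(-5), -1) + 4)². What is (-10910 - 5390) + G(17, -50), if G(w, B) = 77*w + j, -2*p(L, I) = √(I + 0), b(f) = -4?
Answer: -14991 + (8 - I)²/4 ≈ -14975.0 - 4.0*I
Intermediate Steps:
p(L, I) = -√I/2 (p(L, I) = -√(I + 0)/2 = -√I/2)
j = (4 - I/2)² (j = (-I/2 + 4)² = (4 - I/2)² ≈ 15.75 - 4.0*I)
G(w, B) = 77*w + (8 - I)²/4
(-10910 - 5390) + G(17, -50) = (-10910 - 5390) + (77*17 + (8 - I)²/4) = -16300 + (1309 + (8 - I)²/4) = -14991 + (8 - I)²/4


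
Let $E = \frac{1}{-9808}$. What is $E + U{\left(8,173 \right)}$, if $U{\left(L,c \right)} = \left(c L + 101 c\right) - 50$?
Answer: $\frac{184459055}{9808} \approx 18807.0$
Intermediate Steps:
$U{\left(L,c \right)} = -50 + 101 c + L c$ ($U{\left(L,c \right)} = \left(L c + 101 c\right) - 50 = \left(101 c + L c\right) - 50 = -50 + 101 c + L c$)
$E = - \frac{1}{9808} \approx -0.00010196$
$E + U{\left(8,173 \right)} = - \frac{1}{9808} + \left(-50 + 101 \cdot 173 + 8 \cdot 173\right) = - \frac{1}{9808} + \left(-50 + 17473 + 1384\right) = - \frac{1}{9808} + 18807 = \frac{184459055}{9808}$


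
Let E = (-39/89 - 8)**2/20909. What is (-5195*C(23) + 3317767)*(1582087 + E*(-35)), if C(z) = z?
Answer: 119718790061233321008/23660027 ≈ 5.0600e+12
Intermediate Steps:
E = 564001/165620189 (E = (-39*1/89 - 8)**2*(1/20909) = (-39/89 - 8)**2*(1/20909) = (-751/89)**2*(1/20909) = (564001/7921)*(1/20909) = 564001/165620189 ≈ 0.0034054)
(-5195*C(23) + 3317767)*(1582087 + E*(-35)) = (-5195*23 + 3317767)*(1582087 + (564001/165620189)*(-35)) = (-119485 + 3317767)*(1582087 - 2820005/23660027) = 3198282*(37432218316344/23660027) = 119718790061233321008/23660027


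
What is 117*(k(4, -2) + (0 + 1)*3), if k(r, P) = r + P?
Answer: 585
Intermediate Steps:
k(r, P) = P + r
117*(k(4, -2) + (0 + 1)*3) = 117*((-2 + 4) + (0 + 1)*3) = 117*(2 + 1*3) = 117*(2 + 3) = 117*5 = 585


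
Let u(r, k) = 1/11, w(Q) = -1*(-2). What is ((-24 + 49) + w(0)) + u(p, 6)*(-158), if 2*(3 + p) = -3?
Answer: 139/11 ≈ 12.636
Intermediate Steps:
p = -9/2 (p = -3 + (½)*(-3) = -3 - 3/2 = -9/2 ≈ -4.5000)
w(Q) = 2
u(r, k) = 1/11
((-24 + 49) + w(0)) + u(p, 6)*(-158) = ((-24 + 49) + 2) + (1/11)*(-158) = (25 + 2) - 158/11 = 27 - 158/11 = 139/11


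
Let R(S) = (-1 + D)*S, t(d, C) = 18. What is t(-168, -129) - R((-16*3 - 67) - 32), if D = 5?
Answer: 606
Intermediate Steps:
R(S) = 4*S (R(S) = (-1 + 5)*S = 4*S)
t(-168, -129) - R((-16*3 - 67) - 32) = 18 - 4*((-16*3 - 67) - 32) = 18 - 4*((-48 - 67) - 32) = 18 - 4*(-115 - 32) = 18 - 4*(-147) = 18 - 1*(-588) = 18 + 588 = 606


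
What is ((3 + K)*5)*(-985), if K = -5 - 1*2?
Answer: 19700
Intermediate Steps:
K = -7 (K = -5 - 2 = -7)
((3 + K)*5)*(-985) = ((3 - 7)*5)*(-985) = -4*5*(-985) = -20*(-985) = 19700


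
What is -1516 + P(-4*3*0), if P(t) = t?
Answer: -1516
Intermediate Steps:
-1516 + P(-4*3*0) = -1516 - 4*3*0 = -1516 - 12*0 = -1516 + 0 = -1516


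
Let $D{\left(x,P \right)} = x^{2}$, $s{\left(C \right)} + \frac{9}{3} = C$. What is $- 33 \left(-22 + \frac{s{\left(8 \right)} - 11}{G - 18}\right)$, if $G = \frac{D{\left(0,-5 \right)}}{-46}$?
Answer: $715$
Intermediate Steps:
$s{\left(C \right)} = -3 + C$
$G = 0$ ($G = \frac{0^{2}}{-46} = 0 \left(- \frac{1}{46}\right) = 0$)
$- 33 \left(-22 + \frac{s{\left(8 \right)} - 11}{G - 18}\right) = - 33 \left(-22 + \frac{\left(-3 + 8\right) - 11}{0 - 18}\right) = - 33 \left(-22 + \frac{5 - 11}{-18}\right) = - 33 \left(-22 - - \frac{1}{3}\right) = - 33 \left(-22 + \frac{1}{3}\right) = \left(-33\right) \left(- \frac{65}{3}\right) = 715$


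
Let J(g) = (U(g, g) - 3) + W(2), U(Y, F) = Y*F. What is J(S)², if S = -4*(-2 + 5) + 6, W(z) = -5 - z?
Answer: 676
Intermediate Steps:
U(Y, F) = F*Y
S = -6 (S = -4*3 + 6 = -12 + 6 = -6)
J(g) = -10 + g² (J(g) = (g*g - 3) + (-5 - 1*2) = (g² - 3) + (-5 - 2) = (-3 + g²) - 7 = -10 + g²)
J(S)² = (-10 + (-6)²)² = (-10 + 36)² = 26² = 676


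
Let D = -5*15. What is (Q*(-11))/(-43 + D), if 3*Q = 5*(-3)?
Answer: -55/118 ≈ -0.46610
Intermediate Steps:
D = -75
Q = -5 (Q = (5*(-3))/3 = (1/3)*(-15) = -5)
(Q*(-11))/(-43 + D) = (-5*(-11))/(-43 - 75) = 55/(-118) = 55*(-1/118) = -55/118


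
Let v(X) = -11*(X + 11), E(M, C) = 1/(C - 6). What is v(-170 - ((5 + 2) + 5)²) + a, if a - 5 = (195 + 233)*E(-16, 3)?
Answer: 9586/3 ≈ 3195.3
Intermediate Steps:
E(M, C) = 1/(-6 + C)
a = -413/3 (a = 5 + (195 + 233)/(-6 + 3) = 5 + 428/(-3) = 5 + 428*(-⅓) = 5 - 428/3 = -413/3 ≈ -137.67)
v(X) = -121 - 11*X (v(X) = -11*(11 + X) = -121 - 11*X)
v(-170 - ((5 + 2) + 5)²) + a = (-121 - 11*(-170 - ((5 + 2) + 5)²)) - 413/3 = (-121 - 11*(-170 - (7 + 5)²)) - 413/3 = (-121 - 11*(-170 - 1*12²)) - 413/3 = (-121 - 11*(-170 - 1*144)) - 413/3 = (-121 - 11*(-170 - 144)) - 413/3 = (-121 - 11*(-314)) - 413/3 = (-121 + 3454) - 413/3 = 3333 - 413/3 = 9586/3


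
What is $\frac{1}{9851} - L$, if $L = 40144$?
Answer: $- \frac{395458543}{9851} \approx -40144.0$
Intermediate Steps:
$\frac{1}{9851} - L = \frac{1}{9851} - 40144 = - \frac{395458543}{9851}$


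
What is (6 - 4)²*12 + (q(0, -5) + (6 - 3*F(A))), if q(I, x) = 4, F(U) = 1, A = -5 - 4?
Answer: 55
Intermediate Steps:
A = -9
(6 - 4)²*12 + (q(0, -5) + (6 - 3*F(A))) = (6 - 4)²*12 + (4 + (6 - 3*1)) = 2²*12 + (4 + (6 - 3)) = 4*12 + (4 + 3) = 48 + 7 = 55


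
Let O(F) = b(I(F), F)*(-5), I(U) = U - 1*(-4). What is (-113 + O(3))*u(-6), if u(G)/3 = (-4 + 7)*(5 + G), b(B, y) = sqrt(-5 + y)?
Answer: 1017 + 45*I*sqrt(2) ≈ 1017.0 + 63.64*I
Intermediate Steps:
I(U) = 4 + U (I(U) = U + 4 = 4 + U)
O(F) = -5*sqrt(-5 + F) (O(F) = sqrt(-5 + F)*(-5) = -5*sqrt(-5 + F))
u(G) = 45 + 9*G (u(G) = 3*((-4 + 7)*(5 + G)) = 3*(3*(5 + G)) = 3*(15 + 3*G) = 45 + 9*G)
(-113 + O(3))*u(-6) = (-113 - 5*sqrt(-5 + 3))*(45 + 9*(-6)) = (-113 - 5*I*sqrt(2))*(45 - 54) = (-113 - 5*I*sqrt(2))*(-9) = 1017 + 45*I*sqrt(2)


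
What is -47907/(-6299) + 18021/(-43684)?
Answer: 1979255109/275165516 ≈ 7.1930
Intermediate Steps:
-47907/(-6299) + 18021/(-43684) = -47907*(-1/6299) + 18021*(-1/43684) = 47907/6299 - 18021/43684 = 1979255109/275165516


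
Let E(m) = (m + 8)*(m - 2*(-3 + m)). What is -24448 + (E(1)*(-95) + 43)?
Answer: -28680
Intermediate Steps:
E(m) = (6 - m)*(8 + m) (E(m) = (8 + m)*(m + (6 - 2*m)) = (8 + m)*(6 - m) = (6 - m)*(8 + m))
-24448 + (E(1)*(-95) + 43) = -24448 + ((48 - 1*1**2 - 2*1)*(-95) + 43) = -24448 + ((48 - 1*1 - 2)*(-95) + 43) = -24448 + ((48 - 1 - 2)*(-95) + 43) = -24448 + (45*(-95) + 43) = -24448 + (-4275 + 43) = -24448 - 4232 = -28680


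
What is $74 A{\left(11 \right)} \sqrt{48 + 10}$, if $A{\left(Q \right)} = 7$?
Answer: $518 \sqrt{58} \approx 3945.0$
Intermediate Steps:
$74 A{\left(11 \right)} \sqrt{48 + 10} = 74 \cdot 7 \sqrt{48 + 10} = 518 \sqrt{58}$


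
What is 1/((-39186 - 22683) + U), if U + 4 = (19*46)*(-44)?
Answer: -1/100329 ≈ -9.9672e-6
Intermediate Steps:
U = -38460 (U = -4 + (19*46)*(-44) = -4 + 874*(-44) = -4 - 38456 = -38460)
1/((-39186 - 22683) + U) = 1/((-39186 - 22683) - 38460) = 1/(-61869 - 38460) = 1/(-100329) = -1/100329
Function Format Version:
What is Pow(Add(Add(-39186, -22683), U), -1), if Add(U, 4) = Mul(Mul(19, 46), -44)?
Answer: Rational(-1, 100329) ≈ -9.9672e-6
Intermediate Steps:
U = -38460 (U = Add(-4, Mul(Mul(19, 46), -44)) = Add(-4, Mul(874, -44)) = Add(-4, -38456) = -38460)
Pow(Add(Add(-39186, -22683), U), -1) = Pow(Add(Add(-39186, -22683), -38460), -1) = Pow(Add(-61869, -38460), -1) = Pow(-100329, -1) = Rational(-1, 100329)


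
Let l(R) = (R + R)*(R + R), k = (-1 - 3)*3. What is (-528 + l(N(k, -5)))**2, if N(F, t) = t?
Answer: 183184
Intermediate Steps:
k = -12 (k = -4*3 = -12)
l(R) = 4*R**2 (l(R) = (2*R)*(2*R) = 4*R**2)
(-528 + l(N(k, -5)))**2 = (-528 + 4*(-5)**2)**2 = (-528 + 4*25)**2 = (-528 + 100)**2 = (-428)**2 = 183184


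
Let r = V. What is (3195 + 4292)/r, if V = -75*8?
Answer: -7487/600 ≈ -12.478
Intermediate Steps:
V = -600
r = -600
(3195 + 4292)/r = (3195 + 4292)/(-600) = 7487*(-1/600) = -7487/600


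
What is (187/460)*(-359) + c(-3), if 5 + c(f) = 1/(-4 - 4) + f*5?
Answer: -152781/920 ≈ -166.07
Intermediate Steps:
c(f) = -41/8 + 5*f (c(f) = -5 + (1/(-4 - 4) + f*5) = -5 + (1/(-8) + 5*f) = -5 + (-⅛ + 5*f) = -41/8 + 5*f)
(187/460)*(-359) + c(-3) = (187/460)*(-359) + (-41/8 + 5*(-3)) = (187*(1/460))*(-359) + (-41/8 - 15) = (187/460)*(-359) - 161/8 = -67133/460 - 161/8 = -152781/920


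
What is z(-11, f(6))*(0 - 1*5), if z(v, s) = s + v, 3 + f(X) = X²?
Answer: -110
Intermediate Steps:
f(X) = -3 + X²
z(-11, f(6))*(0 - 1*5) = ((-3 + 6²) - 11)*(0 - 1*5) = ((-3 + 36) - 11)*(0 - 5) = (33 - 11)*(-5) = 22*(-5) = -110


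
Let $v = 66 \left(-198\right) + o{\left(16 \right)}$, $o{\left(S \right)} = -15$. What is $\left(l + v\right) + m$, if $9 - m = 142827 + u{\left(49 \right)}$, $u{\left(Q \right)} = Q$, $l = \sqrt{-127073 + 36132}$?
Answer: $-155950 + i \sqrt{90941} \approx -1.5595 \cdot 10^{5} + 301.56 i$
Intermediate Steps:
$l = i \sqrt{90941}$ ($l = \sqrt{-90941} = i \sqrt{90941} \approx 301.56 i$)
$m = -142867$ ($m = 9 - \left(142827 + 49\right) = 9 - 142876 = -142867$)
$v = -13083$ ($v = 66 \left(-198\right) - 15 = -13068 - 15 = -13083$)
$\left(l + v\right) + m = \left(i \sqrt{90941} - 13083\right) - 142867 = \left(-13083 + i \sqrt{90941}\right) - 142867 = -155950 + i \sqrt{90941}$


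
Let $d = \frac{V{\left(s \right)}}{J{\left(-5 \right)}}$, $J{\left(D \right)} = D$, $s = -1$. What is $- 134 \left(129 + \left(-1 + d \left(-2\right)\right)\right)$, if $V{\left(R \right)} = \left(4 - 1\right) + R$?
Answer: $- \frac{86296}{5} \approx -17259.0$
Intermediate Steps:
$V{\left(R \right)} = 3 + R$
$d = - \frac{2}{5}$ ($d = \frac{3 - 1}{-5} = 2 \left(- \frac{1}{5}\right) = - \frac{2}{5} \approx -0.4$)
$- 134 \left(129 + \left(-1 + d \left(-2\right)\right)\right) = - 134 \left(129 - \frac{1}{5}\right) = \left(-134\right) \frac{644}{5} = - \frac{86296}{5}$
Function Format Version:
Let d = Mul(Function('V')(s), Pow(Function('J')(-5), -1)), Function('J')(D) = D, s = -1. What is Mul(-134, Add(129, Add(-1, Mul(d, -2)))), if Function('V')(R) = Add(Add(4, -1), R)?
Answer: Rational(-86296, 5) ≈ -17259.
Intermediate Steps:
Function('V')(R) = Add(3, R)
d = Rational(-2, 5) (d = Mul(Add(3, -1), Pow(-5, -1)) = Mul(2, Rational(-1, 5)) = Rational(-2, 5) ≈ -0.40000)
Mul(-134, Add(129, Add(-1, Mul(d, -2)))) = Mul(-134, Add(129, Add(-1, Mul(Rational(-2, 5), -2)))) = Mul(-134, Add(129, Add(-1, Rational(4, 5)))) = Mul(-134, Add(129, Rational(-1, 5))) = Mul(-134, Rational(644, 5)) = Rational(-86296, 5)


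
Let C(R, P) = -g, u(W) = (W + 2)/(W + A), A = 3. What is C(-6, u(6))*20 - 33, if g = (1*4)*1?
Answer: -113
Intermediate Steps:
u(W) = (2 + W)/(3 + W) (u(W) = (W + 2)/(W + 3) = (2 + W)/(3 + W))
g = 4 (g = 4*1 = 4)
C(R, P) = -4 (C(R, P) = -1*4 = -4)
C(-6, u(6))*20 - 33 = -4*20 - 33 = -80 - 33 = -113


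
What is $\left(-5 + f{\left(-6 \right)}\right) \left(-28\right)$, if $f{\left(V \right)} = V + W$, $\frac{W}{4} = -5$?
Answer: $868$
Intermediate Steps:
$W = -20$ ($W = 4 \left(-5\right) = -20$)
$f{\left(V \right)} = -20 + V$ ($f{\left(V \right)} = V - 20 = -20 + V$)
$\left(-5 + f{\left(-6 \right)}\right) \left(-28\right) = \left(-5 - 26\right) \left(-28\right) = \left(-31\right) \left(-28\right) = 868$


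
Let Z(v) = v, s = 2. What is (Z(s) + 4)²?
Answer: 36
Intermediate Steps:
(Z(s) + 4)² = (2 + 4)² = 6² = 36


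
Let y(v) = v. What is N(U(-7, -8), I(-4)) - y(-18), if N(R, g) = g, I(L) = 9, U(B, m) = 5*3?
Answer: 27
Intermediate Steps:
U(B, m) = 15
N(U(-7, -8), I(-4)) - y(-18) = 9 - 1*(-18) = 9 + 18 = 27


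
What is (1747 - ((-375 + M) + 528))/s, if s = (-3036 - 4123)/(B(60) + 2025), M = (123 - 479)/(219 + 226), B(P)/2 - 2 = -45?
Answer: -15461586/35795 ≈ -431.95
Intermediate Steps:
B(P) = -86 (B(P) = 4 + 2*(-45) = 4 - 90 = -86)
M = -4/5 (M = -356/445 = -356*1/445 = -4/5 ≈ -0.80000)
s = -7159/1939 (s = (-3036 - 4123)/(-86 + 2025) = -7159/1939 ≈ -3.6921)
(1747 - ((-375 + M) + 528))/s = (1747 - ((-375 - 4/5) + 528))/(-7159/1939) = (1747 - (-1879/5 + 528))*(-1939/7159) = (1747 - 1*761/5)*(-1939/7159) = (1747 - 761/5)*(-1939/7159) = (7974/5)*(-1939/7159) = -15461586/35795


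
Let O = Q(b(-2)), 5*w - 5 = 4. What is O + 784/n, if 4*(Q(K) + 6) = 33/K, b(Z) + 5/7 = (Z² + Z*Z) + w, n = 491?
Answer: -727653/208184 ≈ -3.4952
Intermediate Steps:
w = 9/5 (w = 1 + (⅕)*4 = 1 + ⅘ = 9/5 ≈ 1.8000)
b(Z) = 38/35 + 2*Z² (b(Z) = -5/7 + ((Z² + Z*Z) + 9/5) = -5/7 + ((Z² + Z²) + 9/5) = -5/7 + (2*Z² + 9/5) = -5/7 + (9/5 + 2*Z²) = 38/35 + 2*Z²)
Q(K) = -6 + 33/(4*K) (Q(K) = -6 + (33/K)/4 = -6 + 33/(4*K))
O = -2159/424 (O = -6 + 33/(4*(38/35 + 2*(-2)²)) = -6 + 33/(4*(38/35 + 2*4)) = -6 + 33/(4*(38/35 + 8)) = -6 + 33/(4*(318/35)) = -6 + (33/4)*(35/318) = -6 + 385/424 = -2159/424 ≈ -5.0920)
O + 784/n = -2159/424 + 784/491 = -727653/208184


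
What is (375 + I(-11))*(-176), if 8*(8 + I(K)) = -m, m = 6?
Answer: -64460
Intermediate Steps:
I(K) = -35/4 (I(K) = -8 + (-1*6)/8 = -8 + (⅛)*(-6) = -8 - ¾ = -35/4)
(375 + I(-11))*(-176) = (375 - 35/4)*(-176) = (1465/4)*(-176) = -64460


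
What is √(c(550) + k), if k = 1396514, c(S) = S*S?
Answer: √1699014 ≈ 1303.5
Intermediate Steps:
c(S) = S²
√(c(550) + k) = √(550² + 1396514) = √(302500 + 1396514) = √1699014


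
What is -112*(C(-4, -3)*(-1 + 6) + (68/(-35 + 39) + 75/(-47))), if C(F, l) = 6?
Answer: -239008/47 ≈ -5085.3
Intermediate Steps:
-112*(C(-4, -3)*(-1 + 6) + (68/(-35 + 39) + 75/(-47))) = -112*(6*(-1 + 6) + (68/(-35 + 39) + 75/(-47))) = -112*(6*5 + (68/4 + 75*(-1/47))) = -112*(30 + (68*(1/4) - 75/47)) = -112*(30 + (17 - 75/47)) = -112*(30 + 724/47) = -112*2134/47 = -239008/47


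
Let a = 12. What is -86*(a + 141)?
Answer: -13158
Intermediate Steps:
-86*(a + 141) = -86*(12 + 141) = -86*153 = -13158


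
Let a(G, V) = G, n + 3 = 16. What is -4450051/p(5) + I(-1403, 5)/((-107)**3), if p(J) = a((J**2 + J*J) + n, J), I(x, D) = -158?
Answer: -5451503817239/77177709 ≈ -70636.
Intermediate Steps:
n = 13 (n = -3 + 16 = 13)
p(J) = 13 + 2*J**2 (p(J) = (J**2 + J*J) + 13 = (J**2 + J**2) + 13 = 2*J**2 + 13 = 13 + 2*J**2)
-4450051/p(5) + I(-1403, 5)/((-107)**3) = -4450051/(13 + 2*5**2) - 158/((-107)**3) = -4450051/(13 + 2*25) - 158/(-1225043) = -4450051/(13 + 50) - 158*(-1/1225043) = -4450051/63 + 158/1225043 = -5451503817239/77177709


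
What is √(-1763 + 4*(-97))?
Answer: 3*I*√239 ≈ 46.379*I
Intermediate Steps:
√(-1763 + 4*(-97)) = √(-1763 - 388) = √(-2151) = 3*I*√239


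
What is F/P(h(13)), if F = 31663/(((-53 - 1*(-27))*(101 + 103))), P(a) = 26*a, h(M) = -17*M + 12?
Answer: 31663/28821936 ≈ 0.0010986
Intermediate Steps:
h(M) = 12 - 17*M
F = -31663/5304 (F = 31663/(((-53 + 27)*204)) = 31663/((-26*204)) = 31663/(-5304) = 31663*(-1/5304) = -31663/5304 ≈ -5.9696)
F/P(h(13)) = -31663*1/(26*(12 - 17*13))/5304 = -31663*1/(26*(12 - 221))/5304 = -31663/(5304*(26*(-209))) = -31663/5304/(-5434) = -31663/5304*(-1/5434) = 31663/28821936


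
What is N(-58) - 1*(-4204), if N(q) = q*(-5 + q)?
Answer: 7858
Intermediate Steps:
N(-58) - 1*(-4204) = -58*(-5 - 58) - 1*(-4204) = -58*(-63) + 4204 = 3654 + 4204 = 7858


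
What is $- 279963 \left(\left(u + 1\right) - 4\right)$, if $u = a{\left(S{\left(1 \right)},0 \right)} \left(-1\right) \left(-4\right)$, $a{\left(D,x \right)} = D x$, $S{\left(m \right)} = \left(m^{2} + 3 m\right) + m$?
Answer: $839889$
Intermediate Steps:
$S{\left(m \right)} = m^{2} + 4 m$
$u = 0$ ($u = 1 \left(4 + 1\right) 0 \left(-1\right) \left(-4\right) = 1 \cdot 5 \cdot 0 \left(-1\right) \left(-4\right) = 5 \cdot 0 \left(-1\right) \left(-4\right) = 0 \left(-1\right) \left(-4\right) = 0 \left(-4\right) = 0$)
$- 279963 \left(\left(u + 1\right) - 4\right) = - 279963 \left(\left(0 + 1\right) - 4\right) = - 279963 \left(1 - 4\right) = \left(-279963\right) \left(-3\right) = 839889$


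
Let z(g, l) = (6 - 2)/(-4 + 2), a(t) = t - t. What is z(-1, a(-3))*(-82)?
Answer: 164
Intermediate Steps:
a(t) = 0
z(g, l) = -2 (z(g, l) = 4/(-2) = 4*(-½) = -2)
z(-1, a(-3))*(-82) = -2*(-82) = 164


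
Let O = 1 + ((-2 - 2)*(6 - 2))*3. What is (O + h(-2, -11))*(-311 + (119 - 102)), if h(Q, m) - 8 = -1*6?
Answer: 13230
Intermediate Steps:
h(Q, m) = 2 (h(Q, m) = 8 - 1*6 = 8 - 6 = 2)
O = -47 (O = 1 - 4*4*3 = 1 - 16*3 = 1 - 48 = -47)
(O + h(-2, -11))*(-311 + (119 - 102)) = (-47 + 2)*(-311 + (119 - 102)) = -45*(-311 + 17) = -45*(-294) = 13230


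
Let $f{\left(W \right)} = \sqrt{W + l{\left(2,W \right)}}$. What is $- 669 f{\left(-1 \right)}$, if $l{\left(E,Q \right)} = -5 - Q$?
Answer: $- 669 i \sqrt{5} \approx - 1495.9 i$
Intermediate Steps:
$f{\left(W \right)} = i \sqrt{5}$ ($f{\left(W \right)} = \sqrt{W - \left(5 + W\right)} = \sqrt{-5} = i \sqrt{5}$)
$- 669 f{\left(-1 \right)} = - 669 i \sqrt{5}$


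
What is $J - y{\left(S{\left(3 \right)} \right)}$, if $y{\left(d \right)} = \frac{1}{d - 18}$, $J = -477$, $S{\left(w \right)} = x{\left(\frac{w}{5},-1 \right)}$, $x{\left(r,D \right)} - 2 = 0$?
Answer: $- \frac{7631}{16} \approx -476.94$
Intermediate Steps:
$x{\left(r,D \right)} = 2$ ($x{\left(r,D \right)} = 2 + 0 = 2$)
$S{\left(w \right)} = 2$
$y{\left(d \right)} = \frac{1}{-18 + d}$
$J - y{\left(S{\left(3 \right)} \right)} = -477 - \frac{1}{-18 + 2} = -477 - \frac{1}{-16} = -477 - - \frac{1}{16} = -477 + \frac{1}{16} = - \frac{7631}{16}$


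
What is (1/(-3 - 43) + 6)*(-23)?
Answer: -275/2 ≈ -137.50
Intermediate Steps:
(1/(-3 - 43) + 6)*(-23) = (1/(-46) + 6)*(-23) = (-1/46 + 6)*(-23) = (275/46)*(-23) = -275/2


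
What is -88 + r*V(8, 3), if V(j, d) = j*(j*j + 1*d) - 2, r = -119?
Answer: -63634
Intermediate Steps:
V(j, d) = -2 + j*(d + j²) (V(j, d) = j*(j² + d) - 2 = j*(d + j²) - 2 = -2 + j*(d + j²))
-88 + r*V(8, 3) = -88 - 119*(-2 + 8³ + 3*8) = -88 - 119*(-2 + 512 + 24) = -88 - 119*534 = -88 - 63546 = -63634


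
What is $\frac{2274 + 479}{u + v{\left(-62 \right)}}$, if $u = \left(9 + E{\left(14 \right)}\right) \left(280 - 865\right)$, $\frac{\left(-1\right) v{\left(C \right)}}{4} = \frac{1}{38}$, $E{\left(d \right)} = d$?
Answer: $- \frac{52307}{255647} \approx -0.20461$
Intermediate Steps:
$v{\left(C \right)} = - \frac{2}{19}$ ($v{\left(C \right)} = - \frac{4}{38} = \left(-4\right) \frac{1}{38} = - \frac{2}{19}$)
$u = -13455$ ($u = \left(9 + 14\right) \left(280 - 865\right) = 23 \left(-585\right) = -13455$)
$\frac{2274 + 479}{u + v{\left(-62 \right)}} = \frac{2274 + 479}{-13455 - \frac{2}{19}} = \frac{2753}{- \frac{255647}{19}} = 2753 \left(- \frac{19}{255647}\right) = - \frac{52307}{255647}$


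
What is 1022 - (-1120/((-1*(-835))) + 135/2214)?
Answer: 14012801/13694 ≈ 1023.3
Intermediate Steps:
1022 - (-1120/((-1*(-835))) + 135/2214) = 1022 - (-1120/835 + 135*(1/2214)) = 1022 - (-1120*1/835 + 5/82) = 1022 - (-224/167 + 5/82) = 1022 - 1*(-17533/13694) = 1022 + 17533/13694 = 14012801/13694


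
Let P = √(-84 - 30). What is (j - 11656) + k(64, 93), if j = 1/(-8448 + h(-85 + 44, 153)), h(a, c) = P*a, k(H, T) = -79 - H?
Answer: (-483759*√114 + 99677953*I)/(-8448*I + 41*√114) ≈ -11799.0 + 6.1989e-6*I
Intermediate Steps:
P = I*√114 (P = √(-114) = I*√114 ≈ 10.677*I)
h(a, c) = I*a*√114 (h(a, c) = (I*√114)*a = I*a*√114)
j = 1/(-8448 - 41*I*√114) (j = 1/(-8448 + I*(-85 + 44)*√114) = 1/(-8448 + I*(-41)*√114) = 1/(-8448 - 41*I*√114) ≈ -0.00011805 + 6.1174e-6*I)
(j - 11656) + k(64, 93) = (I/(-8448*I + 41*√114) - 11656) + (-79 - 1*64) = (-11656 + I/(-8448*I + 41*√114)) + (-79 - 64) = (-11656 + I/(-8448*I + 41*√114)) - 143 = -11799 + I/(-8448*I + 41*√114)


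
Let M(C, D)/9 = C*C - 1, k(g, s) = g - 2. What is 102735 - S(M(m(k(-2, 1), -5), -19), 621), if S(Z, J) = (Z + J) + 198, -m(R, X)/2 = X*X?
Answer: 79425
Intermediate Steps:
k(g, s) = -2 + g
m(R, X) = -2*X² (m(R, X) = -2*X*X = -2*X²)
M(C, D) = -9 + 9*C² (M(C, D) = 9*(C*C - 1) = 9*(C² - 1) = 9*(-1 + C²) = -9 + 9*C²)
S(Z, J) = 198 + J + Z (S(Z, J) = (J + Z) + 198 = 198 + J + Z)
102735 - S(M(m(k(-2, 1), -5), -19), 621) = 102735 - (198 + 621 + (-9 + 9*(-2*(-5)²)²)) = 102735 - (198 + 621 + (-9 + 9*(-2*25)²)) = 102735 - (198 + 621 + (-9 + 9*(-50)²)) = 102735 - (198 + 621 + (-9 + 9*2500)) = 102735 - (198 + 621 + (-9 + 22500)) = 102735 - (198 + 621 + 22491) = 102735 - 1*23310 = 102735 - 23310 = 79425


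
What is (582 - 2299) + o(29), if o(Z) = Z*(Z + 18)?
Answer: -354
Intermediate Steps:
o(Z) = Z*(18 + Z)
(582 - 2299) + o(29) = (582 - 2299) + 29*(18 + 29) = -1717 + 29*47 = -1717 + 1363 = -354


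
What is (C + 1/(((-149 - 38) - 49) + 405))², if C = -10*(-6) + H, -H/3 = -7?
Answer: 187416100/28561 ≈ 6562.0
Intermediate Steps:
H = 21 (H = -3*(-7) = 21)
C = 81 (C = -10*(-6) + 21 = 60 + 21 = 81)
(C + 1/(((-149 - 38) - 49) + 405))² = (81 + 1/(((-149 - 38) - 49) + 405))² = (81 + 1/((-187 - 49) + 405))² = (81 + 1/(-236 + 405))² = (81 + 1/169)² = (13690/169)² = 187416100/28561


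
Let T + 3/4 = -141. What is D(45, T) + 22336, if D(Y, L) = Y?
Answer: 22381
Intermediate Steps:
T = -567/4 (T = -¾ - 141 = -567/4 ≈ -141.75)
D(45, T) + 22336 = 45 + 22336 = 22381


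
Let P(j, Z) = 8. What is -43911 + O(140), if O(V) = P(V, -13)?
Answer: -43903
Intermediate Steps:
O(V) = 8
-43911 + O(140) = -43911 + 8 = -43903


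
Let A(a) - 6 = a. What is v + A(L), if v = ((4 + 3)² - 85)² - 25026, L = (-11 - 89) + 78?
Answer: -23746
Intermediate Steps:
L = -22 (L = -100 + 78 = -22)
A(a) = 6 + a
v = -23730 (v = (7² - 85)² - 25026 = (49 - 85)² - 25026 = (-36)² - 25026 = 1296 - 25026 = -23730)
v + A(L) = -23730 + (6 - 22) = -23730 - 16 = -23746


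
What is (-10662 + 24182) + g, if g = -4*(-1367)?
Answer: 18988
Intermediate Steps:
g = 5468
(-10662 + 24182) + g = (-10662 + 24182) + 5468 = 13520 + 5468 = 18988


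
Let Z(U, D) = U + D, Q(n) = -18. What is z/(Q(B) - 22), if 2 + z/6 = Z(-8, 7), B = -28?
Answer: 9/20 ≈ 0.45000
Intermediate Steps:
Z(U, D) = D + U
z = -18 (z = -12 + 6*(7 - 8) = -12 + 6*(-1) = -12 - 6 = -18)
z/(Q(B) - 22) = -18/(-18 - 22) = -18/(-40) = -18*(-1/40) = 9/20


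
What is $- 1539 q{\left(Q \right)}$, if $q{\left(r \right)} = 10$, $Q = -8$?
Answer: $-15390$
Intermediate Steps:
$- 1539 q{\left(Q \right)} = \left(-1539\right) 10 = -15390$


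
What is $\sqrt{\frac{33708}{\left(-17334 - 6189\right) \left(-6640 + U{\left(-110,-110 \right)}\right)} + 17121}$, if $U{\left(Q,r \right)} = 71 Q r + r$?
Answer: $\frac{\sqrt{7647297151381119774539}}{668327635} \approx 130.85$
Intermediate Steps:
$U{\left(Q,r \right)} = r + 71 Q r$ ($U{\left(Q,r \right)} = 71 Q r + r = r + 71 Q r$)
$\sqrt{\frac{33708}{\left(-17334 - 6189\right) \left(-6640 + U{\left(-110,-110 \right)}\right)} + 17121} = \sqrt{\frac{33708}{\left(-17334 - 6189\right) \left(-6640 - 110 \left(1 + 71 \left(-110\right)\right)\right)} + 17121} = \sqrt{\frac{33708}{\left(-23523\right) \left(-6640 - 110 \left(1 - 7810\right)\right)} + 17121} = \sqrt{\frac{33708}{\left(-23523\right) \left(-6640 - -858990\right)} + 17121} = \sqrt{\frac{33708}{\left(-23523\right) \left(-6640 + 858990\right)} + 17121} = \sqrt{\frac{33708}{\left(-23523\right) 852350} + 17121} = \sqrt{\frac{33708}{-20049829050} + 17121} = \sqrt{33708 \left(- \frac{1}{20049829050}\right) + 17121} = \sqrt{- \frac{5618}{3341638175} + 17121} = \sqrt{\frac{57212187188557}{3341638175}} = \frac{\sqrt{7647297151381119774539}}{668327635}$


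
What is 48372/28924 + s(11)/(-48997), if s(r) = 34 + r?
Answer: 592195326/354297307 ≈ 1.6715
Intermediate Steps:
48372/28924 + s(11)/(-48997) = 48372/28924 + (34 + 11)/(-48997) = 48372*(1/28924) + 45*(-1/48997) = 12093/7231 - 45/48997 = 592195326/354297307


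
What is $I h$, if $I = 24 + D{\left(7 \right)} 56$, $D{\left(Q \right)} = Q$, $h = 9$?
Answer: $3744$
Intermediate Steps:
$I = 416$ ($I = 24 + 7 \cdot 56 = 24 + 392 = 416$)
$I h = 416 \cdot 9 = 3744$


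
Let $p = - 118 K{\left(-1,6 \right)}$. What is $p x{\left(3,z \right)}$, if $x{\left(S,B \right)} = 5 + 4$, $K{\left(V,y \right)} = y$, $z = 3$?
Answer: $-6372$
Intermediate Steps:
$x{\left(S,B \right)} = 9$
$p = -708$ ($p = \left(-118\right) 6 = -708$)
$p x{\left(3,z \right)} = \left(-708\right) 9 = -6372$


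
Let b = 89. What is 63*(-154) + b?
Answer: -9613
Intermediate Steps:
63*(-154) + b = 63*(-154) + 89 = -9702 + 89 = -9613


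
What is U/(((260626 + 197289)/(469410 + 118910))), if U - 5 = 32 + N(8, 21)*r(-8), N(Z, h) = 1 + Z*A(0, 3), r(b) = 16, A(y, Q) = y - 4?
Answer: -54007776/91583 ≈ -589.71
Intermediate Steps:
A(y, Q) = -4 + y
N(Z, h) = 1 - 4*Z (N(Z, h) = 1 + Z*(-4 + 0) = 1 + Z*(-4) = 1 - 4*Z)
U = -459 (U = 5 + (32 + (1 - 4*8)*16) = 5 + (32 + (1 - 32)*16) = 5 + (32 - 31*16) = 5 + (32 - 496) = 5 - 464 = -459)
U/(((260626 + 197289)/(469410 + 118910))) = -459*(469410 + 118910)/(260626 + 197289) = -459/(457915/588320) = -459/(457915*(1/588320)) = -459/91583/117664 = -459*117664/91583 = -54007776/91583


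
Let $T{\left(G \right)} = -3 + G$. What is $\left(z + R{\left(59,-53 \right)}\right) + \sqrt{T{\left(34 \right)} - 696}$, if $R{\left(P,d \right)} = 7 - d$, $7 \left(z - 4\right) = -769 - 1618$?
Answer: $-277 + i \sqrt{665} \approx -277.0 + 25.788 i$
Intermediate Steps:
$z = -337$ ($z = 4 + \frac{-769 - 1618}{7} = 4 + \frac{1}{7} \left(-2387\right) = 4 - 341 = -337$)
$\left(z + R{\left(59,-53 \right)}\right) + \sqrt{T{\left(34 \right)} - 696} = \left(-337 + \left(7 - -53\right)\right) + \sqrt{\left(-3 + 34\right) - 696} = \left(-337 + \left(7 + 53\right)\right) + \sqrt{31 - 696} = \left(-337 + 60\right) + \sqrt{-665} = -277 + i \sqrt{665}$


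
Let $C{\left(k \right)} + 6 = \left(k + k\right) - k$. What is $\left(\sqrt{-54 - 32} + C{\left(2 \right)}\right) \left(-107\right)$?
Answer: $428 - 107 i \sqrt{86} \approx 428.0 - 992.28 i$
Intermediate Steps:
$C{\left(k \right)} = -6 + k$ ($C{\left(k \right)} = -6 + \left(\left(k + k\right) - k\right) = -6 + \left(2 k - k\right) = -6 + k$)
$\left(\sqrt{-54 - 32} + C{\left(2 \right)}\right) \left(-107\right) = \left(\sqrt{-54 - 32} + \left(-6 + 2\right)\right) \left(-107\right) = \left(\sqrt{-86} - 4\right) \left(-107\right) = \left(i \sqrt{86} - 4\right) \left(-107\right) = \left(-4 + i \sqrt{86}\right) \left(-107\right) = 428 - 107 i \sqrt{86}$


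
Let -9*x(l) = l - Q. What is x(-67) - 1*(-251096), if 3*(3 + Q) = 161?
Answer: 6779945/27 ≈ 2.5111e+5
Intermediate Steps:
Q = 152/3 (Q = -3 + (⅓)*161 = -3 + 161/3 = 152/3 ≈ 50.667)
x(l) = 152/27 - l/9 (x(l) = -(l - 1*152/3)/9 = -(l - 152/3)/9 = -(-152/3 + l)/9 = 152/27 - l/9)
x(-67) - 1*(-251096) = (152/27 - ⅑*(-67)) - 1*(-251096) = (152/27 + 67/9) + 251096 = 353/27 + 251096 = 6779945/27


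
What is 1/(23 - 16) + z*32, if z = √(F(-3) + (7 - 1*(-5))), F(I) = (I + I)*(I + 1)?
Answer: ⅐ + 64*√6 ≈ 156.91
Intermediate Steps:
F(I) = 2*I*(1 + I) (F(I) = (2*I)*(1 + I) = 2*I*(1 + I))
z = 2*√6 (z = √(2*(-3)*(1 - 3) + (7 - 1*(-5))) = √(2*(-3)*(-2) + (7 + 5)) = √(12 + 12) = √24 = 2*√6 ≈ 4.8990)
1/(23 - 16) + z*32 = 1/(23 - 16) + (2*√6)*32 = 1/7 + 64*√6 = ⅐ + 64*√6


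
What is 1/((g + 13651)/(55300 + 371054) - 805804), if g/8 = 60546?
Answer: -426354/343557260597 ≈ -1.2410e-6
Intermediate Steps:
g = 484368 (g = 8*60546 = 484368)
1/((g + 13651)/(55300 + 371054) - 805804) = 1/((484368 + 13651)/(55300 + 371054) - 805804) = 1/(498019/426354 - 805804) = 1/(-343557260597/426354) = -426354/343557260597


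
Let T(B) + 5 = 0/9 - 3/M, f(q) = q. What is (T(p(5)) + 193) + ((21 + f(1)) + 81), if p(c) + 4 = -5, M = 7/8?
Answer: 2013/7 ≈ 287.57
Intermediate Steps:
M = 7/8 (M = 7*(⅛) = 7/8 ≈ 0.87500)
p(c) = -9 (p(c) = -4 - 5 = -9)
T(B) = -59/7 (T(B) = -5 + (0/9 - 3/7/8) = -5 + (0*(⅑) - 3*8/7) = -5 + (0 - 24/7) = -5 - 24/7 = -59/7)
(T(p(5)) + 193) + ((21 + f(1)) + 81) = (-59/7 + 193) + ((21 + 1) + 81) = 1292/7 + (22 + 81) = 1292/7 + 103 = 2013/7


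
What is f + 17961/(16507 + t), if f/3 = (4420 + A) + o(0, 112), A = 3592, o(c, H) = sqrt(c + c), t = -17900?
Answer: 33464187/1393 ≈ 24023.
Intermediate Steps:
o(c, H) = sqrt(2)*sqrt(c) (o(c, H) = sqrt(2*c) = sqrt(2)*sqrt(c))
f = 24036 (f = 3*((4420 + 3592) + sqrt(2)*sqrt(0)) = 3*(8012 + sqrt(2)*0) = 3*(8012 + 0) = 3*8012 = 24036)
f + 17961/(16507 + t) = 24036 + 17961/(16507 - 17900) = 24036 + 17961/(-1393) = 24036 + 17961*(-1/1393) = 24036 - 17961/1393 = 33464187/1393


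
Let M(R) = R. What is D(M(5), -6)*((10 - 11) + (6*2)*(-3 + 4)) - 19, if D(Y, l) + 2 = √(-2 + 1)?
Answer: -41 + 11*I ≈ -41.0 + 11.0*I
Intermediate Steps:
D(Y, l) = -2 + I (D(Y, l) = -2 + √(-2 + 1) = -2 + √(-1) = -2 + I)
D(M(5), -6)*((10 - 11) + (6*2)*(-3 + 4)) - 19 = (-2 + I)*((10 - 11) + (6*2)*(-3 + 4)) - 19 = (-2 + I)*(-1 + 12*1) - 19 = (-2 + I)*(-1 + 12) - 19 = (-2 + I)*11 - 19 = (-22 + 11*I) - 19 = -41 + 11*I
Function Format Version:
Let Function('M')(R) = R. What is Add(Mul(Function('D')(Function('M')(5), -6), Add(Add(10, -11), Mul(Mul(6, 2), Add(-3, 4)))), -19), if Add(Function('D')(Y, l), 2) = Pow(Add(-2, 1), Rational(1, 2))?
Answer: Add(-41, Mul(11, I)) ≈ Add(-41.000, Mul(11.000, I))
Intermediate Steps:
Function('D')(Y, l) = Add(-2, I) (Function('D')(Y, l) = Add(-2, Pow(Add(-2, 1), Rational(1, 2))) = Add(-2, Pow(-1, Rational(1, 2))) = Add(-2, I))
Add(Mul(Function('D')(Function('M')(5), -6), Add(Add(10, -11), Mul(Mul(6, 2), Add(-3, 4)))), -19) = Add(Mul(Add(-2, I), Add(Add(10, -11), Mul(Mul(6, 2), Add(-3, 4)))), -19) = Add(Mul(Add(-2, I), Add(-1, Mul(12, 1))), -19) = Add(Mul(Add(-2, I), Add(-1, 12)), -19) = Add(Mul(Add(-2, I), 11), -19) = Add(Add(-22, Mul(11, I)), -19) = Add(-41, Mul(11, I))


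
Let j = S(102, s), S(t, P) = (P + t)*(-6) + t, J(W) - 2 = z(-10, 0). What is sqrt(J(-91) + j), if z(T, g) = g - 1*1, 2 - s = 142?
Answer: sqrt(331) ≈ 18.193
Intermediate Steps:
s = -140 (s = 2 - 1*142 = 2 - 142 = -140)
z(T, g) = -1 + g (z(T, g) = g - 1 = -1 + g)
J(W) = 1 (J(W) = 2 + (-1 + 0) = 2 - 1 = 1)
S(t, P) = -6*P - 5*t (S(t, P) = (-6*P - 6*t) + t = -6*P - 5*t)
j = 330 (j = -6*(-140) - 5*102 = 840 - 510 = 330)
sqrt(J(-91) + j) = sqrt(1 + 330) = sqrt(331)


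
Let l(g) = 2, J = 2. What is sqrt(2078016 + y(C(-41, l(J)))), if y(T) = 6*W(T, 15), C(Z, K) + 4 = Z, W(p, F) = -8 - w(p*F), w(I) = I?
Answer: sqrt(2082018) ≈ 1442.9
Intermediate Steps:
W(p, F) = -8 - F*p (W(p, F) = -8 - p*F = -8 - F*p)
C(Z, K) = -4 + Z
y(T) = -48 - 90*T (y(T) = 6*(-8 - 1*15*T) = 6*(-8 - 15*T) = -48 - 90*T)
sqrt(2078016 + y(C(-41, l(J)))) = sqrt(2078016 + (-48 - 90*(-4 - 41))) = sqrt(2078016 + (-48 - 90*(-45))) = sqrt(2078016 + (-48 + 4050)) = sqrt(2078016 + 4002) = sqrt(2082018)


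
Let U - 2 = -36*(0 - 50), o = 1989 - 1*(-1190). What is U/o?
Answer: 106/187 ≈ 0.56684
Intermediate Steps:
o = 3179 (o = 1989 + 1190 = 3179)
U = 1802 (U = 2 - 36*(0 - 50) = 2 - 36*(-50) = 2 + 1800 = 1802)
U/o = 1802/3179 = 1802*(1/3179) = 106/187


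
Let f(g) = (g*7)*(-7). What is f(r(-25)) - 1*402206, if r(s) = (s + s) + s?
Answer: -398531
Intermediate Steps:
r(s) = 3*s (r(s) = 2*s + s = 3*s)
f(g) = -49*g (f(g) = (7*g)*(-7) = -49*g)
f(r(-25)) - 1*402206 = -147*(-25) - 1*402206 = -49*(-75) - 402206 = 3675 - 402206 = -398531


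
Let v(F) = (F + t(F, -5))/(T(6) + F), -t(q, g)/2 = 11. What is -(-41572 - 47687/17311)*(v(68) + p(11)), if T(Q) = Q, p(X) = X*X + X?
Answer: 13635408267/2473 ≈ 5.5137e+6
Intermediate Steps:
t(q, g) = -22 (t(q, g) = -2*11 = -22)
p(X) = X + X**2 (p(X) = X**2 + X = X + X**2)
v(F) = (-22 + F)/(6 + F) (v(F) = (F - 22)/(6 + F) = (-22 + F)/(6 + F))
-(-41572 - 47687/17311)*(v(68) + p(11)) = -(-41572 - 47687/17311)*((-22 + 68)/(6 + 68) + 11*(1 + 11)) = -(-41572 - 47687*1/17311)*(46/74 + 11*12) = -(-41572 - 47687/17311)*((1/74)*46 + 132) = -(-719700579)*(23/37 + 132)/17311 = -(-719700579)*4907/(17311*37) = -1*(-13635408267/2473) = 13635408267/2473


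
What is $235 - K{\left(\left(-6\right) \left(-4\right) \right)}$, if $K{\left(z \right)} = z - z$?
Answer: $235$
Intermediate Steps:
$K{\left(z \right)} = 0$
$235 - K{\left(\left(-6\right) \left(-4\right) \right)} = 235 - 0 = 235 + 0 = 235$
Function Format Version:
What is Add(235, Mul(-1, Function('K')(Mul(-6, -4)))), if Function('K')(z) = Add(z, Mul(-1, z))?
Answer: 235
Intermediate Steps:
Function('K')(z) = 0
Add(235, Mul(-1, Function('K')(Mul(-6, -4)))) = Add(235, Mul(-1, 0)) = Add(235, 0) = 235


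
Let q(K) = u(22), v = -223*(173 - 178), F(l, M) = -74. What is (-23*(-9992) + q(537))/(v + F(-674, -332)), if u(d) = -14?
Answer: 229802/1041 ≈ 220.75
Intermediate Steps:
v = 1115 (v = -223*(-5) = 1115)
q(K) = -14
(-23*(-9992) + q(537))/(v + F(-674, -332)) = (-23*(-9992) - 14)/(1115 - 74) = (229816 - 14)/1041 = 229802*(1/1041) = 229802/1041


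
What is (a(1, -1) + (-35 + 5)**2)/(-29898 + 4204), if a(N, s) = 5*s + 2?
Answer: -897/25694 ≈ -0.034911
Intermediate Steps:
a(N, s) = 2 + 5*s
(a(1, -1) + (-35 + 5)**2)/(-29898 + 4204) = ((2 + 5*(-1)) + (-35 + 5)**2)/(-29898 + 4204) = ((2 - 5) + (-30)**2)/(-25694) = (-3 + 900)*(-1/25694) = 897*(-1/25694) = -897/25694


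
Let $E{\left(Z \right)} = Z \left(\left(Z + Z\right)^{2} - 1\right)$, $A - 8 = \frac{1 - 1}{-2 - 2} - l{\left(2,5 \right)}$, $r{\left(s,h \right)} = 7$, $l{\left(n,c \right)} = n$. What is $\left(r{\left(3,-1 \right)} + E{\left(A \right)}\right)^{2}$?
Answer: $748225$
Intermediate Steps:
$A = 6$ ($A = 8 - \left(2 - \frac{1 - 1}{-2 - 2}\right) = 8 - \left(2 + \frac{0}{-4}\right) = 8 + \left(0 \left(- \frac{1}{4}\right) - 2\right) = 8 + \left(0 - 2\right) = 8 - 2 = 6$)
$E{\left(Z \right)} = Z \left(-1 + 4 Z^{2}\right)$ ($E{\left(Z \right)} = Z \left(\left(2 Z\right)^{2} - 1\right) = Z \left(4 Z^{2} - 1\right) = Z \left(-1 + 4 Z^{2}\right)$)
$\left(r{\left(3,-1 \right)} + E{\left(A \right)}\right)^{2} = \left(7 + \left(\left(-1\right) 6 + 4 \cdot 6^{3}\right)\right)^{2} = \left(7 + \left(-6 + 4 \cdot 216\right)\right)^{2} = \left(7 + \left(-6 + 864\right)\right)^{2} = \left(7 + 858\right)^{2} = 865^{2} = 748225$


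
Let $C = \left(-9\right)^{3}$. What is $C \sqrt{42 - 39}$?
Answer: $- 729 \sqrt{3} \approx -1262.7$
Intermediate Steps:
$C = -729$
$C \sqrt{42 - 39} = - 729 \sqrt{42 - 39} = - 729 \sqrt{3}$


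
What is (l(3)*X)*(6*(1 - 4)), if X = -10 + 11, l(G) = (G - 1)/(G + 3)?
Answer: -6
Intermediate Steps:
l(G) = (-1 + G)/(3 + G)
X = 1
(l(3)*X)*(6*(1 - 4)) = (((-1 + 3)/(3 + 3))*1)*(6*(1 - 4)) = ((2/6)*1)*(6*(-3)) = (((⅙)*2)*1)*(-18) = ((⅓)*1)*(-18) = (⅓)*(-18) = -6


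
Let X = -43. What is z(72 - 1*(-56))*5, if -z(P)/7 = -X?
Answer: -1505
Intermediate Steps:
z(P) = -301 (z(P) = -(-7)*(-43) = -7*43 = -301)
z(72 - 1*(-56))*5 = -301*5 = -1505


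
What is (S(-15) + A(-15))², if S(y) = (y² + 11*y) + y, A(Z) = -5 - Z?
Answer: 3025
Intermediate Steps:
S(y) = y² + 12*y
(S(-15) + A(-15))² = (-15*(12 - 15) + (-5 - 1*(-15)))² = (-15*(-3) + (-5 + 15))² = (45 + 10)² = 55² = 3025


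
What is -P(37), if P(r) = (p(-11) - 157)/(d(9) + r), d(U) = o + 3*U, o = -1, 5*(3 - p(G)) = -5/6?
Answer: 923/378 ≈ 2.4418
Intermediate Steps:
p(G) = 19/6 (p(G) = 3 - (-1)/6 = 3 - 1/5*(-5/6) = 3 + 1/6 = 19/6)
d(U) = -1 + 3*U
P(r) = -923/(6*(26 + r)) (P(r) = (19/6 - 157)/((-1 + 3*9) + r) = -923/(6*((-1 + 27) + r)) = -923/(6*(26 + r)))
-P(37) = -(-923)/(156 + 6*37) = -(-923)/(156 + 222) = -(-923)/378 = -1*(-923/378) = 923/378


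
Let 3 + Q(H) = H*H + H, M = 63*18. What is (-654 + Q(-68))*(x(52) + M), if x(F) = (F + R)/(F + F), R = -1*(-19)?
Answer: 460109293/104 ≈ 4.4241e+6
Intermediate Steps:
M = 1134
R = 19
x(F) = (19 + F)/(2*F) (x(F) = (F + 19)/(F + F) = (19 + F)/((2*F)) = (19 + F)*(1/(2*F)) = (19 + F)/(2*F))
Q(H) = -3 + H + H² (Q(H) = -3 + (H*H + H) = -3 + (H² + H) = -3 + (H + H²) = -3 + H + H²)
(-654 + Q(-68))*(x(52) + M) = (-654 + (-3 - 68 + (-68)²))*((½)*(19 + 52)/52 + 1134) = (-654 + (-3 - 68 + 4624))*((½)*(1/52)*71 + 1134) = (-654 + 4553)*(71/104 + 1134) = 3899*(118007/104) = 460109293/104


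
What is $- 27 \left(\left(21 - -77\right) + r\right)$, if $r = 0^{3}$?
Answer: $-2646$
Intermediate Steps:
$r = 0$
$- 27 \left(\left(21 - -77\right) + r\right) = - 27 \left(\left(21 - -77\right) + 0\right) = - 27 \left(\left(21 + 77\right) + 0\right) = - 27 \left(98 + 0\right) = \left(-27\right) 98 = -2646$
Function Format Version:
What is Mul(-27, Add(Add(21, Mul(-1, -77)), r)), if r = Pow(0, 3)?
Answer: -2646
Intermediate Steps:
r = 0
Mul(-27, Add(Add(21, Mul(-1, -77)), r)) = Mul(-27, Add(Add(21, Mul(-1, -77)), 0)) = Mul(-27, Add(Add(21, 77), 0)) = Mul(-27, Add(98, 0)) = Mul(-27, 98) = -2646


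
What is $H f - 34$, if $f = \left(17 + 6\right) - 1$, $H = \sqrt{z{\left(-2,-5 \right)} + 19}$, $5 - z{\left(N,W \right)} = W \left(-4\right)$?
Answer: $10$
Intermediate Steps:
$z{\left(N,W \right)} = 5 + 4 W$ ($z{\left(N,W \right)} = 5 - W \left(-4\right) = 5 - - 4 W = 5 + 4 W$)
$H = 2$ ($H = \sqrt{\left(5 + 4 \left(-5\right)\right) + 19} = \sqrt{\left(5 - 20\right) + 19} = \sqrt{-15 + 19} = \sqrt{4} = 2$)
$f = 22$ ($f = 23 - 1 = 22$)
$H f - 34 = 2 \cdot 22 - 34 = 44 - 34 = 10$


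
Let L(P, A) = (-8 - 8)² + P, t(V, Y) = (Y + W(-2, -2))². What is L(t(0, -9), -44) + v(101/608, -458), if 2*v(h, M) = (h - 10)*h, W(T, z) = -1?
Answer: 262596889/739328 ≈ 355.18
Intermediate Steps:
v(h, M) = h*(-10 + h)/2 (v(h, M) = ((h - 10)*h)/2 = ((-10 + h)*h)/2 = (h*(-10 + h))/2 = h*(-10 + h)/2)
t(V, Y) = (-1 + Y)² (t(V, Y) = (Y - 1)² = (-1 + Y)²)
L(P, A) = 256 + P (L(P, A) = (-16)² + P = 256 + P)
L(t(0, -9), -44) + v(101/608, -458) = (256 + (-1 - 9)²) + (101/608)*(-10 + 101/608)/2 = (256 + (-10)²) + (101*(1/608))*(-10 + 101*(1/608))/2 = (256 + 100) + (½)*(101/608)*(-10 + 101/608) = 356 + (½)*(101/608)*(-5979/608) = 356 - 603879/739328 = 262596889/739328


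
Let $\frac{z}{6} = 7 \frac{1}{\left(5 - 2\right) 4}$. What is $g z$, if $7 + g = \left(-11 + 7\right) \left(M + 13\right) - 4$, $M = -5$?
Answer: $- \frac{301}{2} \approx -150.5$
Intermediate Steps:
$g = -43$ ($g = -7 + \left(\left(-11 + 7\right) \left(-5 + 13\right) - 4\right) = -7 - 36 = -43$)
$z = \frac{7}{2}$ ($z = 6 \cdot 7 \frac{1}{\left(5 - 2\right) 4} = 6 \cdot 7 \cdot \frac{1}{3} \cdot \frac{1}{4} = 6 \cdot 7 \cdot \frac{1}{12} = 6 \cdot \frac{7}{12} = \frac{7}{2} \approx 3.5$)
$g z = \left(-43\right) \frac{7}{2} = - \frac{301}{2}$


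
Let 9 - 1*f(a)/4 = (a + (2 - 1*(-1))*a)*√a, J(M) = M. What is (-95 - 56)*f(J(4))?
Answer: 13892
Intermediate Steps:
f(a) = 36 - 16*a^(3/2) (f(a) = 36 - 4*(a + (2 - 1*(-1))*a)*√a = 36 - 4*(a + (2 + 1)*a)*√a = 36 - 4*(a + 3*a)*√a = 36 - 4*4*a*√a = 36 - 16*a^(3/2))
(-95 - 56)*f(J(4)) = (-95 - 56)*(36 - 16*4^(3/2)) = -151*(36 - 16*8) = -151*(36 - 128) = -151*(-92) = 13892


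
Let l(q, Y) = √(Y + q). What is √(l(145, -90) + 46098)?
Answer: √(46098 + √55) ≈ 214.72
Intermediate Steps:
√(l(145, -90) + 46098) = √(√(-90 + 145) + 46098) = √(√55 + 46098) = √(46098 + √55)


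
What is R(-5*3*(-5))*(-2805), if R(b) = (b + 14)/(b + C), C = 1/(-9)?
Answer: -2246805/674 ≈ -3333.5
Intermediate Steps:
C = -1/9 ≈ -0.11111
R(b) = (14 + b)/(-1/9 + b) (R(b) = (b + 14)/(b - 1/9) = (14 + b)/(-1/9 + b))
R(-5*3*(-5))*(-2805) = (9*(14 - 5*3*(-5))/(-1 + 9*(-5*3*(-5))))*(-2805) = (9*(14 - 15*(-5))/(-1 + 9*(-15*(-5))))*(-2805) = (9*(14 + 75)/(-1 + 9*75))*(-2805) = (9*89/(-1 + 675))*(-2805) = (9*89/674)*(-2805) = (9*(1/674)*89)*(-2805) = (801/674)*(-2805) = -2246805/674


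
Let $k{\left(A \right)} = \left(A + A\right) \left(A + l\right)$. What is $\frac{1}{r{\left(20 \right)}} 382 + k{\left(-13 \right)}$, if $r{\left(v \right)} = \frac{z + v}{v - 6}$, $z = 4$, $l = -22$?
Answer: $\frac{6797}{6} \approx 1132.8$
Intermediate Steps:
$k{\left(A \right)} = 2 A \left(-22 + A\right)$ ($k{\left(A \right)} = \left(A + A\right) \left(A - 22\right) = 2 A \left(-22 + A\right)$)
$r{\left(v \right)} = \frac{4 + v}{-6 + v}$ ($r{\left(v \right)} = \frac{4 + v}{v - 6} = \frac{4 + v}{-6 + v}$)
$\frac{1}{r{\left(20 \right)}} 382 + k{\left(-13 \right)} = \frac{1}{\frac{1}{-6 + 20} \left(4 + 20\right)} 382 + 2 \left(-13\right) \left(-22 - 13\right) = \frac{1}{\frac{1}{14} \cdot 24} \cdot 382 + 2 \left(-13\right) \left(-35\right) = \frac{1}{\frac{1}{14} \cdot 24} \cdot 382 + 910 = \frac{1}{\frac{12}{7}} \cdot 382 + 910 = \frac{7}{12} \cdot 382 + 910 = \frac{1337}{6} + 910 = \frac{6797}{6}$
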